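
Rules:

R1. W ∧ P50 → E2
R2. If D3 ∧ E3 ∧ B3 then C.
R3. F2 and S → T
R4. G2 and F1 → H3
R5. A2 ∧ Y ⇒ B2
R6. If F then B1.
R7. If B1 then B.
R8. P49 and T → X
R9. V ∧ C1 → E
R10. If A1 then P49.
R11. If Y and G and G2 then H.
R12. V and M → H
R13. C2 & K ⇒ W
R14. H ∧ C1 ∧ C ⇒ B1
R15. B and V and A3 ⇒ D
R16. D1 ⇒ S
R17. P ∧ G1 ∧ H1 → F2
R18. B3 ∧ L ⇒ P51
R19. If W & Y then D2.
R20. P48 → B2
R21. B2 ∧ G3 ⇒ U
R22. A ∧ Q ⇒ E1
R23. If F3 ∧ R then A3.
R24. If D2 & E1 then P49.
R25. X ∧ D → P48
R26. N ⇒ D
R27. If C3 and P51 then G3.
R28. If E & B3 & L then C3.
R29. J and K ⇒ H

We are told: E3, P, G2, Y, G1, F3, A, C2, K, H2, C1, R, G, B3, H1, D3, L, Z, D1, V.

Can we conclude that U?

No

Forward chaining from the given facts derives: C, E, H, W, B1, S, F2, P51, D2, A3, C3, T, B, D, G3.
The only rule concluding U is R21, which needs B2; that is never established.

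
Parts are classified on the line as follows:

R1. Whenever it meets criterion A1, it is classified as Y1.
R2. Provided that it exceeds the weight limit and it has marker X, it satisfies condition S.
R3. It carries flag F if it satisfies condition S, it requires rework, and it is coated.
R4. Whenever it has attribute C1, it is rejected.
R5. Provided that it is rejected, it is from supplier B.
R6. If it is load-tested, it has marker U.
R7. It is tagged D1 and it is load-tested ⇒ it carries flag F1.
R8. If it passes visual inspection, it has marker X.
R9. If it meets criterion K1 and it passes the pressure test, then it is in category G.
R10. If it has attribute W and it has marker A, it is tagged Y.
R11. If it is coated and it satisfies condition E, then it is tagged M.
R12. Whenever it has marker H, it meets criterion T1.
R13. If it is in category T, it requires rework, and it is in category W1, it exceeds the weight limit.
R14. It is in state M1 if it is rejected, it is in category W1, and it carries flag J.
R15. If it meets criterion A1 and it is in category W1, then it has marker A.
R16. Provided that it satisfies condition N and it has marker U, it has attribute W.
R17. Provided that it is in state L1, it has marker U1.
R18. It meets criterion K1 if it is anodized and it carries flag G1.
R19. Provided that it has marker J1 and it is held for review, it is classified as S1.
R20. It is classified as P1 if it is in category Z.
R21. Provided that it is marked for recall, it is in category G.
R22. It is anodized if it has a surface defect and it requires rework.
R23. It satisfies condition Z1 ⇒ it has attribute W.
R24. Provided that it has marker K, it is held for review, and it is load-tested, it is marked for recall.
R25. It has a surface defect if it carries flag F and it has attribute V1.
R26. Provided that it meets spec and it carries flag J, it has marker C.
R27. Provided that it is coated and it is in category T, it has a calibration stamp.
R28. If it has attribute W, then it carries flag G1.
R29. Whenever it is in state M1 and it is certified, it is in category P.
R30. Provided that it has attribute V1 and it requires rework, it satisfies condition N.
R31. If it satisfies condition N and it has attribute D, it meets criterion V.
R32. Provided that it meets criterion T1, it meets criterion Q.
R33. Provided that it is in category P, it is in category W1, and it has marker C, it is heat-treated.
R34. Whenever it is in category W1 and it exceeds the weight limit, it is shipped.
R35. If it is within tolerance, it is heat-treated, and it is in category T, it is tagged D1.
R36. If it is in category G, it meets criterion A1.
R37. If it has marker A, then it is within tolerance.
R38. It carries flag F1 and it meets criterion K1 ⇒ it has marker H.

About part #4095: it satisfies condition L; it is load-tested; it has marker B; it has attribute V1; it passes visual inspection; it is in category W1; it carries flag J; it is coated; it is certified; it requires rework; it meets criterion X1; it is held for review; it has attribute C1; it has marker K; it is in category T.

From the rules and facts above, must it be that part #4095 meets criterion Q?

Forward chaining from the given facts derives: is rejected, is from supplier B, has marker U, has marker X, exceeds the weight limit, is in state M1, is marked for recall, has a calibration stamp, is in category P, satisfies condition N, is shipped, satisfies condition S, carries flag F, has attribute W, is in category G, has a surface defect, carries flag G1, meets criterion A1, is classified as Y1, has marker A, is anodized, is within tolerance, is tagged Y, meets criterion K1.
The only rule concluding "it meets criterion Q" is R32, which needs "it meets criterion T1"; that is never established.

No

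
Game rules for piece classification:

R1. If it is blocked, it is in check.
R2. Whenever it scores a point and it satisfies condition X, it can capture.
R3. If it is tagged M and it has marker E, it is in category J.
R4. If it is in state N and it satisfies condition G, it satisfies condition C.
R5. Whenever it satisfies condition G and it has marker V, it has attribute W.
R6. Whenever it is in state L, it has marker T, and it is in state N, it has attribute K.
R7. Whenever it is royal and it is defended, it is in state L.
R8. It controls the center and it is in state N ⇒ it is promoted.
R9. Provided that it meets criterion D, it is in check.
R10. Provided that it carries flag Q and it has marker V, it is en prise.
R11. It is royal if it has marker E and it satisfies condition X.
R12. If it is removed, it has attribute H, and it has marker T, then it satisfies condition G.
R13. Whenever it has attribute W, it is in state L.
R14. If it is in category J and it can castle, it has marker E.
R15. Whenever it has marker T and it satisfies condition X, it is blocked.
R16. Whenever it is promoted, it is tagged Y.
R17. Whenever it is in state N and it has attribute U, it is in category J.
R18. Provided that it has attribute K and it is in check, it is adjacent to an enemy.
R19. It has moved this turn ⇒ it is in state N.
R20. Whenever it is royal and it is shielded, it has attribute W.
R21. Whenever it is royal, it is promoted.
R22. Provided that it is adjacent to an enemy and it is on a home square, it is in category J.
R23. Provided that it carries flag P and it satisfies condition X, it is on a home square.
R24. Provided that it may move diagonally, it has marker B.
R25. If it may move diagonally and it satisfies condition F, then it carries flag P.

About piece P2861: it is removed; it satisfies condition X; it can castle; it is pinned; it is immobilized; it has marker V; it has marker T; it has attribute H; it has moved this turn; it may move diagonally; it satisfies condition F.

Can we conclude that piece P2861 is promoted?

By R12 (it is removed, it has attribute H, it has marker T): it satisfies condition G.
By R15 (it has marker T, it satisfies condition X): it is blocked.
By R19 (it has moved this turn): it is in state N.
By R25 (it may move diagonally, it satisfies condition F): it carries flag P.
By R1 (it is blocked): it is in check.
By R5 (it satisfies condition G, it has marker V): it has attribute W.
By R13 (it has attribute W): it is in state L.
By R23 (it carries flag P, it satisfies condition X): it is on a home square.
By R6 (it is in state L, it has marker T, it is in state N): it has attribute K.
By R18 (it has attribute K, it is in check): it is adjacent to an enemy.
By R22 (it is adjacent to an enemy, it is on a home square): it is in category J.
By R14 (it is in category J, it can castle): it has marker E.
By R11 (it has marker E, it satisfies condition X): it is royal.
By R21 (it is royal): it is promoted.

Yes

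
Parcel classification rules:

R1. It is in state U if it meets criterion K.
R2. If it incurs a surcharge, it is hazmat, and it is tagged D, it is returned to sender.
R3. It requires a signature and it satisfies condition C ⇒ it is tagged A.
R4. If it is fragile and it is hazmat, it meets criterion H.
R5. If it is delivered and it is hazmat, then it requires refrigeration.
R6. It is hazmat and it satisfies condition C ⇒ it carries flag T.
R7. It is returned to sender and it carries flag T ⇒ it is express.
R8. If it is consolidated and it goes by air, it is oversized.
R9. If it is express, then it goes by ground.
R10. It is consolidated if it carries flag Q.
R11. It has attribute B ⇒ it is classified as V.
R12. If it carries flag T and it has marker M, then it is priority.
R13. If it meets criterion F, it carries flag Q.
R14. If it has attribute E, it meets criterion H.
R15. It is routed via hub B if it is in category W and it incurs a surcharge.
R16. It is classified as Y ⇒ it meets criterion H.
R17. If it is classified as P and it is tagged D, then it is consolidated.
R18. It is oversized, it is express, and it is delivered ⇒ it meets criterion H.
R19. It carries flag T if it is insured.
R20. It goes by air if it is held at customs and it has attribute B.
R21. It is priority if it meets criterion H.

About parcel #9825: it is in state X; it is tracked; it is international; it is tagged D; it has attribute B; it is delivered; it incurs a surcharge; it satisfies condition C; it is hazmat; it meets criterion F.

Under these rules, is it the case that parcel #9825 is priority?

Forward chaining from the given facts derives: is returned to sender, requires refrigeration, carries flag T, is express, goes by ground, is classified as V, carries flag Q, is consolidated.
Rules concluding "it is priority": R12 needs "it has marker M"; R21 needs "it meets criterion H" — none of these are established.

No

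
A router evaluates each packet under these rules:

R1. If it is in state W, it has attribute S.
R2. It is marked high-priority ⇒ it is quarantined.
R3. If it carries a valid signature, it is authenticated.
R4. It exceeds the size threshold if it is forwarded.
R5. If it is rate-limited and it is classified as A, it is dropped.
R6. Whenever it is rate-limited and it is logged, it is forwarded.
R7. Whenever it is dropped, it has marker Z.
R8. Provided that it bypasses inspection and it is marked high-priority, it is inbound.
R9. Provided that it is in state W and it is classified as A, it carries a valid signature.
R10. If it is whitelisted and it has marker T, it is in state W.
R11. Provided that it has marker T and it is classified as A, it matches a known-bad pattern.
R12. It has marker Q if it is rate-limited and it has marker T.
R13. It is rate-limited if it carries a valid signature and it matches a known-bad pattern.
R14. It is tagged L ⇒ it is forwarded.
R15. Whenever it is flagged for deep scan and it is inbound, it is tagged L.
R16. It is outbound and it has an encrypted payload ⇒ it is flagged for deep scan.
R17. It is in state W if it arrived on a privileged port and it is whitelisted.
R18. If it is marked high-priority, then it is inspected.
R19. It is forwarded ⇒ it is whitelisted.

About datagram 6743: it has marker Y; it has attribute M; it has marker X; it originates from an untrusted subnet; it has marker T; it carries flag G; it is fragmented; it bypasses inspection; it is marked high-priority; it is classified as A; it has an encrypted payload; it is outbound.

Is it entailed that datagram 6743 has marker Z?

Yes

By R8 (it bypasses inspection, it is marked high-priority): it is inbound.
By R11 (it has marker T, it is classified as A): it matches a known-bad pattern.
By R16 (it is outbound, it has an encrypted payload): it is flagged for deep scan.
By R15 (it is flagged for deep scan, it is inbound): it is tagged L.
By R14 (it is tagged L): it is forwarded.
By R19 (it is forwarded): it is whitelisted.
By R10 (it is whitelisted, it has marker T): it is in state W.
By R9 (it is in state W, it is classified as A): it carries a valid signature.
By R13 (it carries a valid signature, it matches a known-bad pattern): it is rate-limited.
By R5 (it is rate-limited, it is classified as A): it is dropped.
By R7 (it is dropped): it has marker Z.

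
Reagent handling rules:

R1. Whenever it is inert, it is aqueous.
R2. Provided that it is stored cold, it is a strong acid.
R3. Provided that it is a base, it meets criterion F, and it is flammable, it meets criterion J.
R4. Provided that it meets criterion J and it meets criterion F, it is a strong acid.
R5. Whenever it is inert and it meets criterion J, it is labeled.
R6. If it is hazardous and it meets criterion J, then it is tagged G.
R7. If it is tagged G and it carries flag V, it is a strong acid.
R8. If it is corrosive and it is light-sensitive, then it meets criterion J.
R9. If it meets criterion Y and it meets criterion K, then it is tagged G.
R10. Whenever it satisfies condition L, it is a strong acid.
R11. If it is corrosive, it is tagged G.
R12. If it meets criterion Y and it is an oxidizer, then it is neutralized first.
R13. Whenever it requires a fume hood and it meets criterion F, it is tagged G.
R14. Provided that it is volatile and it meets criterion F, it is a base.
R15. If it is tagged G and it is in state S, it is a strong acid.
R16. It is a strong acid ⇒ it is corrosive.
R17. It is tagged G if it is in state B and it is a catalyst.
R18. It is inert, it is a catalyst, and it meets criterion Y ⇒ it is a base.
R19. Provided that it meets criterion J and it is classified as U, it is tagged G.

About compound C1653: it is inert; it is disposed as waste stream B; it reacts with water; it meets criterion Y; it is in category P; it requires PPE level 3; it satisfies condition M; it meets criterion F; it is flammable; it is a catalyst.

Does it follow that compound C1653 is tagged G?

By R18 (it is inert, it is a catalyst, it meets criterion Y): it is a base.
By R3 (it is a base, it meets criterion F, it is flammable): it meets criterion J.
By R4 (it meets criterion J, it meets criterion F): it is a strong acid.
By R16 (it is a strong acid): it is corrosive.
By R11 (it is corrosive): it is tagged G.

Yes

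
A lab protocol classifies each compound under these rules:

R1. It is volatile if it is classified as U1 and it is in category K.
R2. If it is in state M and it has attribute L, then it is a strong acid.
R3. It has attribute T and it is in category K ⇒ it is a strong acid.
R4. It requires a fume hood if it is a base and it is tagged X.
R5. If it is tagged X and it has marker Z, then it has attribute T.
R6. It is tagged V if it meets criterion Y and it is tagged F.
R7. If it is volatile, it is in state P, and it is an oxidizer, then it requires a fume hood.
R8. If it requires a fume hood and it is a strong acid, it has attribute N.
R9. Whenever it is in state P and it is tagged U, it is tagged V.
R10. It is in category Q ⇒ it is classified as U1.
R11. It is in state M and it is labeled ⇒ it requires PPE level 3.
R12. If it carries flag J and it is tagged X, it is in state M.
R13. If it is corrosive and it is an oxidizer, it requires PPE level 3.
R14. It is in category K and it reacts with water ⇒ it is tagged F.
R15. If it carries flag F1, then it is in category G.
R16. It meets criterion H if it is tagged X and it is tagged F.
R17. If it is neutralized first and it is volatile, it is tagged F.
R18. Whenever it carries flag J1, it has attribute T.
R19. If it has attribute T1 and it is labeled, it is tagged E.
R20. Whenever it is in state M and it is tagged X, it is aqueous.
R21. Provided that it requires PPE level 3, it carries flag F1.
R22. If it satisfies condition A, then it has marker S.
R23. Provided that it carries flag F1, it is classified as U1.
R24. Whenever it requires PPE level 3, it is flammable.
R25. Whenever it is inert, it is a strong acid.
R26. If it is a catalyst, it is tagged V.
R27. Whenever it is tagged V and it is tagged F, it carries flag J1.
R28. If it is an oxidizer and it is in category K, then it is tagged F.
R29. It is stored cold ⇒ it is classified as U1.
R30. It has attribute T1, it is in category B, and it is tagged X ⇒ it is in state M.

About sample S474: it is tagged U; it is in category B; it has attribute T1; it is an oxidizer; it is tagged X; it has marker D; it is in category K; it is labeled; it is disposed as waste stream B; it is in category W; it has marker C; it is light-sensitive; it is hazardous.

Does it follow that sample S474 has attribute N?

Forward chaining from the given facts derives: is tagged E, is tagged F, is in state M, requires PPE level 3, meets criterion H, is aqueous, carries flag F1, is classified as U1, is flammable, is volatile, is in category G.
The only rule concluding "it has attribute N" is R8, which needs "it requires a fume hood"; that is never established.

No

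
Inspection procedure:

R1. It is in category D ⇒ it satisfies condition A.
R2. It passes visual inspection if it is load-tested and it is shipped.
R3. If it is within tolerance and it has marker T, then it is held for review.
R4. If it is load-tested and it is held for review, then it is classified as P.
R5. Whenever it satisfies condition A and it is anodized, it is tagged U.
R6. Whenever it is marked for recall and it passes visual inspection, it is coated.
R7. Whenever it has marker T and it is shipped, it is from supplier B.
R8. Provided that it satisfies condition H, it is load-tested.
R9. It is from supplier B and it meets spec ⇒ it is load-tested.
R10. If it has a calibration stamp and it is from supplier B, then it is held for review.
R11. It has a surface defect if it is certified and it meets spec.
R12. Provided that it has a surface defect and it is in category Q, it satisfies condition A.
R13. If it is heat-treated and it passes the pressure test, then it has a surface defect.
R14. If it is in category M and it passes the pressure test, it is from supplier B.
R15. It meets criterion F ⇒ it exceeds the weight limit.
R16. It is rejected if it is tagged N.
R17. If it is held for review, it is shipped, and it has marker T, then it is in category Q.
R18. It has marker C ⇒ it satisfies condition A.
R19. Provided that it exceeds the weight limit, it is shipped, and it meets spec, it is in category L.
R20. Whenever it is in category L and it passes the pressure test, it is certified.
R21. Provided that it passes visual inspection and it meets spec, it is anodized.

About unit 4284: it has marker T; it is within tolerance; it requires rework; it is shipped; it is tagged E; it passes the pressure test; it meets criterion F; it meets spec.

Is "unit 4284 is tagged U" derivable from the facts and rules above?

By R3 (it is within tolerance, it has marker T): it is held for review.
By R7 (it has marker T, it is shipped): it is from supplier B.
By R9 (it is from supplier B, it meets spec): it is load-tested.
By R15 (it meets criterion F): it exceeds the weight limit.
By R17 (it is held for review, it is shipped, it has marker T): it is in category Q.
By R19 (it exceeds the weight limit, it is shipped, it meets spec): it is in category L.
By R20 (it is in category L, it passes the pressure test): it is certified.
By R2 (it is load-tested, it is shipped): it passes visual inspection.
By R11 (it is certified, it meets spec): it has a surface defect.
By R12 (it has a surface defect, it is in category Q): it satisfies condition A.
By R21 (it passes visual inspection, it meets spec): it is anodized.
By R5 (it satisfies condition A, it is anodized): it is tagged U.

Yes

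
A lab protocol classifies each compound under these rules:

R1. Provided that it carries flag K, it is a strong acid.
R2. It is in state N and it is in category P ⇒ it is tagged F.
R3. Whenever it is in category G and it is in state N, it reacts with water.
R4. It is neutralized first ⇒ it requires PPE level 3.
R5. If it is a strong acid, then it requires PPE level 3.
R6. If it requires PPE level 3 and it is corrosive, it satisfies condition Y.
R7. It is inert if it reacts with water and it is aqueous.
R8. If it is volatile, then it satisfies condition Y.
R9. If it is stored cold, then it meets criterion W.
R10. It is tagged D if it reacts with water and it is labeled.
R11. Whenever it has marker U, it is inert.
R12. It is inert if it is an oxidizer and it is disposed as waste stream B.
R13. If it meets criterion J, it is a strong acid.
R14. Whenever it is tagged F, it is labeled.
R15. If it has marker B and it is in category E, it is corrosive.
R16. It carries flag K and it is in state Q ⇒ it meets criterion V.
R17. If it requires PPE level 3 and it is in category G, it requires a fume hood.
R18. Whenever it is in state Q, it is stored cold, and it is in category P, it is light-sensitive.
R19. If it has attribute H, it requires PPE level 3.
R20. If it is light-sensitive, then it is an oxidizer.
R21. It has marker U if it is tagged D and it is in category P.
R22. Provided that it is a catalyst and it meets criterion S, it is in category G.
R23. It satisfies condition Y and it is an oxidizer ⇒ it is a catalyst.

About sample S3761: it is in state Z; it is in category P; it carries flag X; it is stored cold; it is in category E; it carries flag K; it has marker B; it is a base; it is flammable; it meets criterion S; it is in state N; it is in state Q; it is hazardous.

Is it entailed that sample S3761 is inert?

Yes

By R1 (it carries flag K): it is a strong acid.
By R2 (it is in state N, it is in category P): it is tagged F.
By R5 (it is a strong acid): it requires PPE level 3.
By R14 (it is tagged F): it is labeled.
By R15 (it has marker B, it is in category E): it is corrosive.
By R18 (it is in state Q, it is stored cold, it is in category P): it is light-sensitive.
By R20 (it is light-sensitive): it is an oxidizer.
By R6 (it requires PPE level 3, it is corrosive): it satisfies condition Y.
By R23 (it satisfies condition Y, it is an oxidizer): it is a catalyst.
By R22 (it is a catalyst, it meets criterion S): it is in category G.
By R3 (it is in category G, it is in state N): it reacts with water.
By R10 (it reacts with water, it is labeled): it is tagged D.
By R21 (it is tagged D, it is in category P): it has marker U.
By R11 (it has marker U): it is inert.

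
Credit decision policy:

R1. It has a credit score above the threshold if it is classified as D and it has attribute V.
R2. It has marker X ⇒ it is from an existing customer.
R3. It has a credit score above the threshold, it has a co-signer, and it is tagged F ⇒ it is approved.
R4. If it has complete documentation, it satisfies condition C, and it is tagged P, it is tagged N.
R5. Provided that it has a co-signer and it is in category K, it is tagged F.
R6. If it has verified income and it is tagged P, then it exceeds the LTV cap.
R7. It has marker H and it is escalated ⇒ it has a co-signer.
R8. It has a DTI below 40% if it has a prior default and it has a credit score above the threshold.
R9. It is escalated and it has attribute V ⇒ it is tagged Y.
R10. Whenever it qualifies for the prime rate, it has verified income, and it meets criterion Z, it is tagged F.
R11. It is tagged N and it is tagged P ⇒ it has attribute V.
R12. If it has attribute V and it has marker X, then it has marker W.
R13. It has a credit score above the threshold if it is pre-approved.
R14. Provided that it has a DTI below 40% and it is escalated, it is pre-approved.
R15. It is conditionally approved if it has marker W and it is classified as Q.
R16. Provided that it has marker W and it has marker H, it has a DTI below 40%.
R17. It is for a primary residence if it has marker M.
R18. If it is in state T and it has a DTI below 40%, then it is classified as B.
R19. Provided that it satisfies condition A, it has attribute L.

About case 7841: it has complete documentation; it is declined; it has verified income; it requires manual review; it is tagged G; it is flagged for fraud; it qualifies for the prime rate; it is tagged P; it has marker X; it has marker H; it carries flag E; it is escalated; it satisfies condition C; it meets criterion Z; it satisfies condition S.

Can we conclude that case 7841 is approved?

By R4 (it has complete documentation, it satisfies condition C, it is tagged P): it is tagged N.
By R7 (it has marker H, it is escalated): it has a co-signer.
By R10 (it qualifies for the prime rate, it has verified income, it meets criterion Z): it is tagged F.
By R11 (it is tagged N, it is tagged P): it has attribute V.
By R12 (it has attribute V, it has marker X): it has marker W.
By R16 (it has marker W, it has marker H): it has a DTI below 40%.
By R14 (it has a DTI below 40%, it is escalated): it is pre-approved.
By R13 (it is pre-approved): it has a credit score above the threshold.
By R3 (it has a credit score above the threshold, it has a co-signer, it is tagged F): it is approved.

Yes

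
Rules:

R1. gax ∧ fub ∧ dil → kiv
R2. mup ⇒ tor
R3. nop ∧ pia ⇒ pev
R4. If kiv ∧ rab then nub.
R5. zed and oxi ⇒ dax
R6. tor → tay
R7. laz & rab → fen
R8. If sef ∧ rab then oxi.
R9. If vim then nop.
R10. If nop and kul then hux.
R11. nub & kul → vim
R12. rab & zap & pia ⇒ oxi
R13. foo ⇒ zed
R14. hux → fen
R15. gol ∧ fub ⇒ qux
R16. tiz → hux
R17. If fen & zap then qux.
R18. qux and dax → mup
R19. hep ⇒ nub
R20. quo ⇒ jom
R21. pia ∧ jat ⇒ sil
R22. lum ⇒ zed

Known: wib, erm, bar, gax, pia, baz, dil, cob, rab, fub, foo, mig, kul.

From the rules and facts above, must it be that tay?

No

Forward chaining from the given facts derives: kiv, nub, vim, zed, nop, hux, fen, pev.
The only rule concluding tay is R6, which needs tor; that is never established.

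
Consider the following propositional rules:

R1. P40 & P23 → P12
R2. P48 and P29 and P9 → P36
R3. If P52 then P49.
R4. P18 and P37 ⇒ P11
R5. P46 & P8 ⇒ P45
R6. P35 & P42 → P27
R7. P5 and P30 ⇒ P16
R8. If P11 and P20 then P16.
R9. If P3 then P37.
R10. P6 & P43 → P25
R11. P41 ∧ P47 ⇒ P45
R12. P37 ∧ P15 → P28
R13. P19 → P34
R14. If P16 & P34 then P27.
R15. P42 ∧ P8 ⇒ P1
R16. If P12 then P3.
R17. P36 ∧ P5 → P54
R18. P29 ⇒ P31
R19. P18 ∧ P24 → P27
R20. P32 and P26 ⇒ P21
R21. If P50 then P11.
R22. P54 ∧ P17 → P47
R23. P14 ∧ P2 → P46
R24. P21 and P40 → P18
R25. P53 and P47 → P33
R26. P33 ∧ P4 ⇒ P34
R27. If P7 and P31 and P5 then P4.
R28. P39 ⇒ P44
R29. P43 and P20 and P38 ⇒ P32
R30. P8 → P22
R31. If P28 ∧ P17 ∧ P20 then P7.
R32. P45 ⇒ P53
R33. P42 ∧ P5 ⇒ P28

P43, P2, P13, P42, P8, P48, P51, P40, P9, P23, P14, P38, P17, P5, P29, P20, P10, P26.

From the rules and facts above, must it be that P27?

Yes

P12  (by R1: P40, P23)
P36  (by R2: P48, P29, P9)
P3  (by R16: P12)
P54  (by R17: P36, P5)
P31  (by R18: P29)
P47  (by R22: P54, P17)
P46  (by R23: P14, P2)
P32  (by R29: P43, P20, P38)
P28  (by R33: P42, P5)
P45  (by R5: P46, P8)
P37  (by R9: P3)
P21  (by R20: P32, P26)
P18  (by R24: P21, P40)
P7  (by R31: P28, P17, P20)
P53  (by R32: P45)
P11  (by R4: P18, P37)
P16  (by R8: P11, P20)
P33  (by R25: P53, P47)
P4  (by R27: P7, P31, P5)
P34  (by R26: P33, P4)
P27  (by R14: P16, P34)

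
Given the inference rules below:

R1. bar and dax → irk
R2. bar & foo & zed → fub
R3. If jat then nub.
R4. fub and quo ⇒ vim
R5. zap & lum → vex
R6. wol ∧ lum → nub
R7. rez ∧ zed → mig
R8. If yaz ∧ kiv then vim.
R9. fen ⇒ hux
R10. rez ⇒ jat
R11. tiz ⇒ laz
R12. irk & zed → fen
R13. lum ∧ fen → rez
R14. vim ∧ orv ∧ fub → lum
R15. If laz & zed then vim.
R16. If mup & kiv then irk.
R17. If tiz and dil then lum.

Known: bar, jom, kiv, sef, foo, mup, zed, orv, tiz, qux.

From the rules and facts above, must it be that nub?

Yes

fub  (by R2: bar, foo, zed)
laz  (by R11: tiz)
vim  (by R15: laz, zed)
irk  (by R16: mup, kiv)
fen  (by R12: irk, zed)
lum  (by R14: vim, orv, fub)
rez  (by R13: lum, fen)
jat  (by R10: rez)
nub  (by R3: jat)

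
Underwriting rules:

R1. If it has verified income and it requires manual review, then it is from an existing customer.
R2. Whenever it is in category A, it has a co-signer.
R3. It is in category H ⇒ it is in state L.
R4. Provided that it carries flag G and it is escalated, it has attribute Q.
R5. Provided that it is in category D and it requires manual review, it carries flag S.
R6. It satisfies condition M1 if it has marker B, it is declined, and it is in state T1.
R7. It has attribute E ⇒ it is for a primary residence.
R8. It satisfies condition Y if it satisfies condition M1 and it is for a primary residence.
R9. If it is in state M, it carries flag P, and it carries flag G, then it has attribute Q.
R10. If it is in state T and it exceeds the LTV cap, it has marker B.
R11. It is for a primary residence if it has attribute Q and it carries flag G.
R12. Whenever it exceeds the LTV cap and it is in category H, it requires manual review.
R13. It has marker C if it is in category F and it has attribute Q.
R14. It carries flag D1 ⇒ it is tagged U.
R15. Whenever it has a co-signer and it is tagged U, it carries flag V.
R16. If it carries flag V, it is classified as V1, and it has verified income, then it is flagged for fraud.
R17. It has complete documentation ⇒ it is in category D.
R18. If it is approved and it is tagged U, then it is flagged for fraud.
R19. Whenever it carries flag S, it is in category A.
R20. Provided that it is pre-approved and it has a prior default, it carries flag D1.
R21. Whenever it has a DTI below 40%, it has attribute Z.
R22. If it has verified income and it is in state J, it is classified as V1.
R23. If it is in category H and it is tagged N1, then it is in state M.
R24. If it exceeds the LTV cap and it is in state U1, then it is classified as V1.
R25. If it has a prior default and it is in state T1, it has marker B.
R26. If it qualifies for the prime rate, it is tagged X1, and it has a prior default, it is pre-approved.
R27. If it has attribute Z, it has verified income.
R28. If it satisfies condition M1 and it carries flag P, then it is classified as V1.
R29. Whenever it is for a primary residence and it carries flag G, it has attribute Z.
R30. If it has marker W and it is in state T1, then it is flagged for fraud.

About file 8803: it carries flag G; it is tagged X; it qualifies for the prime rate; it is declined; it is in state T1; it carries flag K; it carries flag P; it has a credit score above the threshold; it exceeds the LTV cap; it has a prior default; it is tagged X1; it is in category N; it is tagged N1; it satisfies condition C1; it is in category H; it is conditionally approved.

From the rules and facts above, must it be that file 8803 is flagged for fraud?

No

Forward chaining from the given facts derives: is in state L, requires manual review, is in state M, has marker B, is pre-approved, satisfies condition M1, has attribute Q, is for a primary residence, carries flag D1, is classified as V1, has attribute Z, satisfies condition Y, is tagged U, has verified income, is from an existing customer.
Rules concluding "it is flagged for fraud": R16 needs "it carries flag V"; R18 needs "it is approved"; R30 needs "it has marker W" — none of these are established.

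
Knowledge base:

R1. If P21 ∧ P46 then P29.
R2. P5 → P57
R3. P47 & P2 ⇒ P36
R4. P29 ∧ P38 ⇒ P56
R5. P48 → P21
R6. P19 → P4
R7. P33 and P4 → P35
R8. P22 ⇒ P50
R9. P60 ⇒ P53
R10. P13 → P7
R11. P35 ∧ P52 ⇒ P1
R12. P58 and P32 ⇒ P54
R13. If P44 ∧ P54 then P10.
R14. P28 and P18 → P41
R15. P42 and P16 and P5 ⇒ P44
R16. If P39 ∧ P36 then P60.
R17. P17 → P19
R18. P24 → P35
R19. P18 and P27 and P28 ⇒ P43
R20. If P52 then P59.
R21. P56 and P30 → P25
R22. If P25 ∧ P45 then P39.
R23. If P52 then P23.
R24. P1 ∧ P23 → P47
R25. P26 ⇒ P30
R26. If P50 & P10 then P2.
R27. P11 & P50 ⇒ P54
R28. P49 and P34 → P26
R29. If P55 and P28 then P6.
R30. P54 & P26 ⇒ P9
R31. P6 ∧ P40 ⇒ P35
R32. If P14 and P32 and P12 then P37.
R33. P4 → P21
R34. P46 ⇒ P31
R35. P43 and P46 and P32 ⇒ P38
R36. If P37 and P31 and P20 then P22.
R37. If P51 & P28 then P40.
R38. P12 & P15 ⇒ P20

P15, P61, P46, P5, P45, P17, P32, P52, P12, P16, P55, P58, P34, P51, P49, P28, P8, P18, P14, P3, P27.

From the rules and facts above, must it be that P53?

No

Forward chaining from the given facts derives: P57, P54, P41, P19, P43, P59, P23, P26, P6, P9, P37, P31, P38, P40, P20, P4, P30, P35, P21, P22, P29, P56, P50, P1, P25, P39, P47.
The only rule concluding P53 is R9, which needs P60; that is never established.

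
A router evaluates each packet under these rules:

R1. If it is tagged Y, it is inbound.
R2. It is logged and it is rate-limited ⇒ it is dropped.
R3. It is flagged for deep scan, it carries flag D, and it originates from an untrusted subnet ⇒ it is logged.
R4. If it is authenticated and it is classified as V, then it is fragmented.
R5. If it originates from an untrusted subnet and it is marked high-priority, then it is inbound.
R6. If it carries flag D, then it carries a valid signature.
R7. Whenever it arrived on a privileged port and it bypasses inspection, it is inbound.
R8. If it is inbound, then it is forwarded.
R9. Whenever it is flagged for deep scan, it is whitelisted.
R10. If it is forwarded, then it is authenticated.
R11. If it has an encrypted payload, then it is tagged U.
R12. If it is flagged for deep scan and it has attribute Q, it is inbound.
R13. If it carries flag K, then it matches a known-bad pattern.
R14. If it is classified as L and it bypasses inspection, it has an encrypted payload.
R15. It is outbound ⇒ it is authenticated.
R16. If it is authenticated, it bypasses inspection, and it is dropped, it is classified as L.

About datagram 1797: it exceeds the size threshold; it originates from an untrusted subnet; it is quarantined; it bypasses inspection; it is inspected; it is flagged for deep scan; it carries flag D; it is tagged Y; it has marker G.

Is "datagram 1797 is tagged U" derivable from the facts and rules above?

Forward chaining from the given facts derives: is inbound, is logged, carries a valid signature, is forwarded, is whitelisted, is authenticated.
The only rule concluding "it is tagged U" is R11, which needs "it has an encrypted payload"; that is never established.

No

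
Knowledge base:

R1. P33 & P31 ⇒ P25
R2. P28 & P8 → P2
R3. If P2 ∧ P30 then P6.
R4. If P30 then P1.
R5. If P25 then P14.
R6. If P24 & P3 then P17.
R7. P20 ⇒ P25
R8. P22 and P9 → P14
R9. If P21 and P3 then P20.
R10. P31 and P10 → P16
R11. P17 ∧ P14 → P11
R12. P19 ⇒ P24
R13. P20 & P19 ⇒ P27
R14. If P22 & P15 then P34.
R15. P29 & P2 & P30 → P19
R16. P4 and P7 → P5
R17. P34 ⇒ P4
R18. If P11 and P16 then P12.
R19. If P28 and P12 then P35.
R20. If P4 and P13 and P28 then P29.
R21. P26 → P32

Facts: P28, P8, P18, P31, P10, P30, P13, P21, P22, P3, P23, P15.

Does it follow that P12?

P2  (by R2: P28, P8)
P20  (by R9: P21, P3)
P16  (by R10: P31, P10)
P34  (by R14: P22, P15)
P4  (by R17: P34)
P29  (by R20: P4, P13, P28)
P25  (by R7: P20)
P19  (by R15: P29, P2, P30)
P14  (by R5: P25)
P24  (by R12: P19)
P17  (by R6: P24, P3)
P11  (by R11: P17, P14)
P12  (by R18: P11, P16)

Yes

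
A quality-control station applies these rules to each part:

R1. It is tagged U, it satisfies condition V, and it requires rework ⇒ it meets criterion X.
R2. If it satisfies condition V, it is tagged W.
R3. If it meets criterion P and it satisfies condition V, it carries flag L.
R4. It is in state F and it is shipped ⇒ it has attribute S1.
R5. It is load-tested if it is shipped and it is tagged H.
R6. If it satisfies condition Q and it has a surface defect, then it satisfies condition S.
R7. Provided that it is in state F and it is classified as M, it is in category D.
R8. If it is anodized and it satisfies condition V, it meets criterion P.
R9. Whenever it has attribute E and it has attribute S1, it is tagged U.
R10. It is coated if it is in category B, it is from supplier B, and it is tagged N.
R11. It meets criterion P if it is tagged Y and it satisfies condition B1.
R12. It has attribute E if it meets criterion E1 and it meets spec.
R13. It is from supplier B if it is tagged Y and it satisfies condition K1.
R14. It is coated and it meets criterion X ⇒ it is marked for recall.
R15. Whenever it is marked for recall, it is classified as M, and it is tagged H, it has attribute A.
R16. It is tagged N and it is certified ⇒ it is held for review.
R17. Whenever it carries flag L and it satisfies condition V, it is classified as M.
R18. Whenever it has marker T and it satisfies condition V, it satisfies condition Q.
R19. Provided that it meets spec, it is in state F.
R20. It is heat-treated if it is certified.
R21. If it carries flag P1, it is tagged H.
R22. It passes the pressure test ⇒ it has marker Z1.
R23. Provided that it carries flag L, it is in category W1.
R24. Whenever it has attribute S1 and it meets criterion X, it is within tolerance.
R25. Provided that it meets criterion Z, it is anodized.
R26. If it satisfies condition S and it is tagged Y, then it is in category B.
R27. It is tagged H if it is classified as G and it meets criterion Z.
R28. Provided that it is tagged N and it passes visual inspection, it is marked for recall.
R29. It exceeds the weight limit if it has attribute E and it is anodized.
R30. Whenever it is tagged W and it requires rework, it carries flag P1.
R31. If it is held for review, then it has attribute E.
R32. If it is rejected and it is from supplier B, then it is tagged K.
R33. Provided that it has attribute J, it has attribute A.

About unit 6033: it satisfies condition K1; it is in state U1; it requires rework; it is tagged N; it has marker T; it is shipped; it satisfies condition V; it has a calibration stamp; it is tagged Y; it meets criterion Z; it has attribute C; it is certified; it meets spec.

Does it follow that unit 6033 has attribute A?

No

Forward chaining from the given facts derives: is tagged W, is from supplier B, is held for review, satisfies condition Q, is in state F, is heat-treated, is anodized, carries flag P1, has attribute E, has attribute S1, meets criterion P, is tagged U, is tagged H, exceeds the weight limit, meets criterion X, carries flag L, is load-tested, is classified as M, is in category W1, is within tolerance, is in category D.
Rules concluding "it has attribute A": R15 needs "it is marked for recall"; R33 needs "it has attribute J" — none of these are established.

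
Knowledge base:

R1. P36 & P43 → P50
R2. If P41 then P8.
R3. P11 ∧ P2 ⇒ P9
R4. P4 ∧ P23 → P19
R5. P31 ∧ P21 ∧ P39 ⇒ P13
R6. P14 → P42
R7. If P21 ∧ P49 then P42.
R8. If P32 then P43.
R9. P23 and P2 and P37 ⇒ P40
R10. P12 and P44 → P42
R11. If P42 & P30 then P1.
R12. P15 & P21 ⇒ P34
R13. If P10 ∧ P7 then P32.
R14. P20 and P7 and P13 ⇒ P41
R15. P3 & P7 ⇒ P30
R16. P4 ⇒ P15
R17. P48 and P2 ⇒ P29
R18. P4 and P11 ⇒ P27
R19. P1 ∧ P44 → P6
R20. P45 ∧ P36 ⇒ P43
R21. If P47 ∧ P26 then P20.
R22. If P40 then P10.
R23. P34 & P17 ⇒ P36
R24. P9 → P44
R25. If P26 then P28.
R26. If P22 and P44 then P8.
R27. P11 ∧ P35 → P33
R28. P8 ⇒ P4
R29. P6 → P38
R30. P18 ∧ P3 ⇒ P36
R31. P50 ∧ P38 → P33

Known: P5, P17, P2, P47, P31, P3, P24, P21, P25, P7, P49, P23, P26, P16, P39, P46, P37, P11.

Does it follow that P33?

P9  (by R3: P11, P2)
P13  (by R5: P31, P21, P39)
P42  (by R7: P21, P49)
P40  (by R9: P23, P2, P37)
P30  (by R15: P3, P7)
P20  (by R21: P47, P26)
P10  (by R22: P40)
P44  (by R24: P9)
P1  (by R11: P42, P30)
P32  (by R13: P10, P7)
P41  (by R14: P20, P7, P13)
P6  (by R19: P1, P44)
P38  (by R29: P6)
P8  (by R2: P41)
P43  (by R8: P32)
P4  (by R28: P8)
P15  (by R16: P4)
P34  (by R12: P15, P21)
P36  (by R23: P34, P17)
P50  (by R1: P36, P43)
P33  (by R31: P50, P38)

Yes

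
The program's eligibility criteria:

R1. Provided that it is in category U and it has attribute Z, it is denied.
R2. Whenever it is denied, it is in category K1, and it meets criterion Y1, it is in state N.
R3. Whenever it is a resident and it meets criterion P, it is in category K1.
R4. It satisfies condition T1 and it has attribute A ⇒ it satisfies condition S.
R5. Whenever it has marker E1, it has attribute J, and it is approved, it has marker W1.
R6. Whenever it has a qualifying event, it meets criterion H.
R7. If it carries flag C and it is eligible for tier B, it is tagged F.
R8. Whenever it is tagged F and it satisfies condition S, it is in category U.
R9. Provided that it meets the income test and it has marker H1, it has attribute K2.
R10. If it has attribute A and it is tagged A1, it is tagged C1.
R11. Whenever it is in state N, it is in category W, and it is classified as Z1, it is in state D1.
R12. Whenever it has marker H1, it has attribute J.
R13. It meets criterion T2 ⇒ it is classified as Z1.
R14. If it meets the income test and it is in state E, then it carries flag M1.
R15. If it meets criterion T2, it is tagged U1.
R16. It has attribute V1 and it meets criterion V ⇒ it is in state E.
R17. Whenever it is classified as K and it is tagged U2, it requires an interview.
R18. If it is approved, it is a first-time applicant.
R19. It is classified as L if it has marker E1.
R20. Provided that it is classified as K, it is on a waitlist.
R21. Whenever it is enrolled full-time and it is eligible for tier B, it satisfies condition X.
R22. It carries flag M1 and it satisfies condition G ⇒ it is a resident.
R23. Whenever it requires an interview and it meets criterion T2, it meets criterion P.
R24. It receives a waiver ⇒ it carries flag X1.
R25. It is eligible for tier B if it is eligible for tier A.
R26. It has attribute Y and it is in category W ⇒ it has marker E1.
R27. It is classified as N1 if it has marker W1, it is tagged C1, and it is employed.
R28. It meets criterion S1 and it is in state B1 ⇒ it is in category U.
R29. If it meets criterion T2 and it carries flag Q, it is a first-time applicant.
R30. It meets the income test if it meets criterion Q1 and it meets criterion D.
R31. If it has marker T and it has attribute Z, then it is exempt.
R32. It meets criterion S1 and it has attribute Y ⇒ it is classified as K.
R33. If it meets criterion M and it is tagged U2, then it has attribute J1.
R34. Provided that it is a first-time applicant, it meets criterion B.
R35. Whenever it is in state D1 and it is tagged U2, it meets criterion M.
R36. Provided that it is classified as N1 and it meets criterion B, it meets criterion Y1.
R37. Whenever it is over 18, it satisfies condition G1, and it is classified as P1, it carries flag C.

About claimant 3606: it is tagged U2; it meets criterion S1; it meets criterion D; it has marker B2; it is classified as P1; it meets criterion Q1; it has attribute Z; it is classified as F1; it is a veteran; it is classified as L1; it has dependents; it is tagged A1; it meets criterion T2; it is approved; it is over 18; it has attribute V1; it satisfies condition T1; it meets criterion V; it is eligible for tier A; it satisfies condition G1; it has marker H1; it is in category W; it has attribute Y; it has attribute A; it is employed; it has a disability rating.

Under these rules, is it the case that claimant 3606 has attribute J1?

Forward chaining from the given facts derives: satisfies condition S, is tagged C1, has attribute J, is classified as Z1, is tagged U1, is in state E, is a first-time applicant, is eligible for tier B, has marker E1, meets the income test, is classified as K, meets criterion B, carries flag C, has marker W1, is tagged F, is in category U, has attribute K2, carries flag M1, requires an interview, is classified as L, is on a waitlist, meets criterion P, is classified as N1, meets criterion Y1, is denied.
The only rule concluding "it has attribute J1" is R33, which needs "it meets criterion M"; that is never established.

No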